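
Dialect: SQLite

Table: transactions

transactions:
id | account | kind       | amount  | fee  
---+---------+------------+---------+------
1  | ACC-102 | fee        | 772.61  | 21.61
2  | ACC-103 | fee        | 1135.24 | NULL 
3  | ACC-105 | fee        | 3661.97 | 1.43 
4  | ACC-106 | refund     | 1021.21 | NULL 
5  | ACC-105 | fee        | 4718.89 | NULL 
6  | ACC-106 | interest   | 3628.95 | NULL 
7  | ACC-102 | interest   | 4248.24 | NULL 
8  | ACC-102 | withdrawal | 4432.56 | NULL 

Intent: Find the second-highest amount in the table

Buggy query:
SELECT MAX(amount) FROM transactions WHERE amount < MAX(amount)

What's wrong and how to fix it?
Bug: MAX(amount) on the right of the comparison is an aggregate-in-WHERE error

Fix: Put the inner MAX in a scalar subquery

Corrected query:
SELECT MAX(amount) FROM transactions WHERE amount < (SELECT MAX(amount) FROM transactions)

Result:
MAX(amount)
-----------
4432.56    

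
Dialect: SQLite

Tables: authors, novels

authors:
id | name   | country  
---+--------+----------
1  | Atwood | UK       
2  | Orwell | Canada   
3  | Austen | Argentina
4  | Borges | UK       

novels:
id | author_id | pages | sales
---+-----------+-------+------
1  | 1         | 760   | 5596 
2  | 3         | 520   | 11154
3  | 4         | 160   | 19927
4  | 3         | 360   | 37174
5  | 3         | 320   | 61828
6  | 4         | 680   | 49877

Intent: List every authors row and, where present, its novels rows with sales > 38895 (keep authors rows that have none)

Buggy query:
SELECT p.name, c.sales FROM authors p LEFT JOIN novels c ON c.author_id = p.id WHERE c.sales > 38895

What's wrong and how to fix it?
Bug: A WHERE condition on the right-hand table after LEFT JOIN drops unmatched parents

Fix: Move the right-table condition into the ON clause so unmatched parents are kept

Corrected query:
SELECT p.name, c.sales FROM authors p LEFT JOIN novels c ON c.author_id = p.id AND c.sales > 38895

Result:
name   | sales
-------+------
Atwood | NULL 
Orwell | NULL 
Austen | 61828
Borges | 49877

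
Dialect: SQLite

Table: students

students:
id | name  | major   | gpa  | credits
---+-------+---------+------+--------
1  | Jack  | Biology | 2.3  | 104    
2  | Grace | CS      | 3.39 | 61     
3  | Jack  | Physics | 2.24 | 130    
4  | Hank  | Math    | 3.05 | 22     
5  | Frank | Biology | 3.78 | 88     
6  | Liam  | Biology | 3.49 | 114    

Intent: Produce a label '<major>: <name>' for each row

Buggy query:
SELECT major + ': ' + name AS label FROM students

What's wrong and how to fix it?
Bug: '+' is numeric addition; on text columns SQLite converts them to 0 instead of concatenating

Fix: Replace + with || to concatenate text

Corrected query:
SELECT major || ': ' || name AS label FROM students

Result:
label         
--------------
Biology: Jack 
CS: Grace     
Physics: Jack 
Math: Hank    
Biology: Frank
Biology: Liam 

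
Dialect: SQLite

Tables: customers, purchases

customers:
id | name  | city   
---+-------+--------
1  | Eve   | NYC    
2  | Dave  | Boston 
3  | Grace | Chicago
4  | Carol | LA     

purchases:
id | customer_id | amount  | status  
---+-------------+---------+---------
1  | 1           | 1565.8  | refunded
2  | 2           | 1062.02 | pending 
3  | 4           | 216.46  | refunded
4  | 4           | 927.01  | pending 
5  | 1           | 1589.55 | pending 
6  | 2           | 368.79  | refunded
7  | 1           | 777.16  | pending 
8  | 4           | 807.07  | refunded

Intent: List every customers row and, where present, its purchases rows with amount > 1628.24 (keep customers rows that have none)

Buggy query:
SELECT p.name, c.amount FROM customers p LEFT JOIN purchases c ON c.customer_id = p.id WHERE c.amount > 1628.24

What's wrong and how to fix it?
Bug: Filtering c.amount in WHERE discards the NULL rows produced by LEFT JOIN, turning it into an inner join

Fix: Put 'c.amount > 1628.24' in the JOIN's ON clause instead of WHERE

Corrected query:
SELECT p.name, c.amount FROM customers p LEFT JOIN purchases c ON c.customer_id = p.id AND c.amount > 1628.24

Result:
name  | amount
------+-------
Eve   | NULL  
Dave  | NULL  
Grace | NULL  
Carol | NULL  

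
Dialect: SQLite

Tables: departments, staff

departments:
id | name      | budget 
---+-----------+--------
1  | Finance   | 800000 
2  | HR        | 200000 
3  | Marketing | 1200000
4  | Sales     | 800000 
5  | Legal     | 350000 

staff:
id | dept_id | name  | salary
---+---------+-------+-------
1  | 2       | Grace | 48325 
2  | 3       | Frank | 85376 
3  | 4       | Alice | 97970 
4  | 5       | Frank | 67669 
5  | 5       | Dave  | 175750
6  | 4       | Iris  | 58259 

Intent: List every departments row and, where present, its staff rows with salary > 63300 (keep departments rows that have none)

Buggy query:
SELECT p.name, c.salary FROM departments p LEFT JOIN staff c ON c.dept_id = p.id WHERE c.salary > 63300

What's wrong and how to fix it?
Bug: Filtering c.salary in WHERE discards the NULL rows produced by LEFT JOIN, turning it into an inner join

Fix: Move the right-table condition into the ON clause so unmatched parents are kept

Corrected query:
SELECT p.name, c.salary FROM departments p LEFT JOIN staff c ON c.dept_id = p.id AND c.salary > 63300

Result:
name      | salary
----------+-------
Finance   | NULL  
HR        | NULL  
Marketing | 85376 
Sales     | 97970 
Legal     | 67669 
Legal     | 175750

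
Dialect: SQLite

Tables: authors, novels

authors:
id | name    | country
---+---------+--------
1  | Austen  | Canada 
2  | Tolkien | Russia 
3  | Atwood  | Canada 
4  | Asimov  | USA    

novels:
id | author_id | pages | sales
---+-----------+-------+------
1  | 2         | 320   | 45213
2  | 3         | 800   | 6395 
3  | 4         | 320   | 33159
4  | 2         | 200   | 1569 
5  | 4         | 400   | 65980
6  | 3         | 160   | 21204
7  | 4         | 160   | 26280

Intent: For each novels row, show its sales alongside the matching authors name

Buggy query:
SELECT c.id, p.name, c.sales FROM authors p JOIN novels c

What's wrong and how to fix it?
Bug: JOIN with no ON clause produces a cartesian product; every novels row pairs with every authors row

Fix: Specify the join condition linking the foreign key to the parent id

Corrected query:
SELECT c.id, p.name, c.sales FROM authors p JOIN novels c ON c.author_id = p.id

Result:
id | name    | sales
---+---------+------
1  | Tolkien | 45213
2  | Atwood  | 6395 
3  | Asimov  | 33159
4  | Tolkien | 1569 
5  | Asimov  | 65980
6  | Atwood  | 21204
7  | Asimov  | 26280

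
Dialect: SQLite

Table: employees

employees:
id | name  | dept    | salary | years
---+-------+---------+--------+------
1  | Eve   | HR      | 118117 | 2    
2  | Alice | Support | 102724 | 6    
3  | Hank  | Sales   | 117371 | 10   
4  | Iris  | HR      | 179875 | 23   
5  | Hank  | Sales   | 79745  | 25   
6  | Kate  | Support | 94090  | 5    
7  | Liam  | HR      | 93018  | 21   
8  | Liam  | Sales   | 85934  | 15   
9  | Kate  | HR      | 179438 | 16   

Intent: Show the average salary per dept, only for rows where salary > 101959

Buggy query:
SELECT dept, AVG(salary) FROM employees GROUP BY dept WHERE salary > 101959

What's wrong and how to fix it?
Bug: WHERE cannot follow GROUP BY

Fix: Move the WHERE clause before GROUP BY

Corrected query:
SELECT dept, AVG(salary) FROM employees WHERE salary > 101959 GROUP BY dept

Result:
dept    | AVG(salary)  
--------+--------------
HR      | 159143.333333
Sales   | 117371       
Support | 102724       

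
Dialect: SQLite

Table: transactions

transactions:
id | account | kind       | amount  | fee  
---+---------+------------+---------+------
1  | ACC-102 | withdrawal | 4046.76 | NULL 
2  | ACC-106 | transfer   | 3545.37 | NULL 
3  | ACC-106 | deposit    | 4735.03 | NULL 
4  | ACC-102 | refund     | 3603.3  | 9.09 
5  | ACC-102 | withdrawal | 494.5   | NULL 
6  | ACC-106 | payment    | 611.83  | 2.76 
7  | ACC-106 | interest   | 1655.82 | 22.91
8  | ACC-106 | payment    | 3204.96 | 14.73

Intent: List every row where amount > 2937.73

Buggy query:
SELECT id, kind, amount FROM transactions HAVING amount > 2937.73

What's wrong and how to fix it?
Bug: This is a non-aggregate query (no GROUP BY, no aggregates), so in SQLite the HAVING clause is invalid here; a row-level condition belongs in WHERE

Fix: Replace HAVING with WHERE since the condition applies to individual rows

Corrected query:
SELECT id, kind, amount FROM transactions WHERE amount > 2937.73

Result:
id | kind       | amount 
---+------------+--------
1  | withdrawal | 4046.76
2  | transfer   | 3545.37
3  | deposit    | 4735.03
4  | refund     | 3603.3 
8  | payment    | 3204.96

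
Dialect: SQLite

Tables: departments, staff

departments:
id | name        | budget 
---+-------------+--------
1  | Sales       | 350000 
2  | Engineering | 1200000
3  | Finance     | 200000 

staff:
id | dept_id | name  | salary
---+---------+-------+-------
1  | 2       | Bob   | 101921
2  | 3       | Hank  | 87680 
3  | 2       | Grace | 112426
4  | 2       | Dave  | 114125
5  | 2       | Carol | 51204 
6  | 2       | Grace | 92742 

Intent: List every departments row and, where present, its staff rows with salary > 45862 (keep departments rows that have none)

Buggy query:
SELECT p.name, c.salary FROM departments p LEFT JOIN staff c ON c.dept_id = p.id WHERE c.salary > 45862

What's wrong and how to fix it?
Bug: Filtering c.salary in WHERE discards the NULL rows produced by LEFT JOIN, turning it into an inner join

Fix: Put 'c.salary > 45862' in the JOIN's ON clause instead of WHERE

Corrected query:
SELECT p.name, c.salary FROM departments p LEFT JOIN staff c ON c.dept_id = p.id AND c.salary > 45862

Result:
name        | salary
------------+-------
Sales       | NULL  
Engineering | 51204 
Engineering | 92742 
Engineering | 101921
Engineering | 112426
Engineering | 114125
Finance     | 87680 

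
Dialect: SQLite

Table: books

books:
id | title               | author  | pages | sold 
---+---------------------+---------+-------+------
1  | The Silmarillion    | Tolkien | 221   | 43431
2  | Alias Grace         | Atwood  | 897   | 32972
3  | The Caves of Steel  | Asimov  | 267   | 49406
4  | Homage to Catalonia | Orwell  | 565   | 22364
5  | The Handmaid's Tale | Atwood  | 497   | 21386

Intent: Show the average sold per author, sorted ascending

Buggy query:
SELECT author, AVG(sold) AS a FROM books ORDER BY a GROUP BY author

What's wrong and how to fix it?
Bug: GROUP BY must precede ORDER BY

Fix: Reorder: SELECT … FROM … GROUP BY … ORDER BY …

Corrected query:
SELECT author, AVG(sold) AS a FROM books GROUP BY author ORDER BY a

Result:
author  | a    
--------+------
Orwell  | 22364
Atwood  | 27179
Tolkien | 43431
Asimov  | 49406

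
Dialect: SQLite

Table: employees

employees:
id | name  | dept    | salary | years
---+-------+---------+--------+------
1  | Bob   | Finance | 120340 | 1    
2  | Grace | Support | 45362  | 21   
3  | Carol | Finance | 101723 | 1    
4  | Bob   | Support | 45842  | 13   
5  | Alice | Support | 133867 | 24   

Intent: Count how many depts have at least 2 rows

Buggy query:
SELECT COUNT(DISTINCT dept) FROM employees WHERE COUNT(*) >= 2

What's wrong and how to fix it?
Bug: WHERE filters individual rows, not groups, so a group-level COUNT is invalid there

Fix: Group first with HAVING COUNT(*) >= 2, then COUNT the resulting groups

Corrected query:
SELECT COUNT(*) FROM (SELECT dept FROM employees GROUP BY dept HAVING COUNT(*) >= 2)

Result:
COUNT(*)
--------
2       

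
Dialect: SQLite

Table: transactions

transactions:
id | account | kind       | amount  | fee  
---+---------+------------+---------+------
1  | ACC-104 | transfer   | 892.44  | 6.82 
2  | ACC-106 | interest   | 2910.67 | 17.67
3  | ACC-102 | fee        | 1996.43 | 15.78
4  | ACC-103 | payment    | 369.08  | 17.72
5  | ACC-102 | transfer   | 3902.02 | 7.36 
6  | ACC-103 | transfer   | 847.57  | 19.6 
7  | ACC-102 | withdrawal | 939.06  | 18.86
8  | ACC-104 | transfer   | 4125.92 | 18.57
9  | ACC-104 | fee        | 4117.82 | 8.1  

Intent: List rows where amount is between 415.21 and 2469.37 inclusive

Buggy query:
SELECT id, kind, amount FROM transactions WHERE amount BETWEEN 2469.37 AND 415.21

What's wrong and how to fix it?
Bug: BETWEEN expects the lower bound first; with 2469.37 AND 415.21 the range is empty

Fix: Swap the bounds so the smaller value comes first

Corrected query:
SELECT id, kind, amount FROM transactions WHERE amount BETWEEN 415.21 AND 2469.37

Result:
id | kind       | amount 
---+------------+--------
1  | transfer   | 892.44 
3  | fee        | 1996.43
6  | transfer   | 847.57 
7  | withdrawal | 939.06 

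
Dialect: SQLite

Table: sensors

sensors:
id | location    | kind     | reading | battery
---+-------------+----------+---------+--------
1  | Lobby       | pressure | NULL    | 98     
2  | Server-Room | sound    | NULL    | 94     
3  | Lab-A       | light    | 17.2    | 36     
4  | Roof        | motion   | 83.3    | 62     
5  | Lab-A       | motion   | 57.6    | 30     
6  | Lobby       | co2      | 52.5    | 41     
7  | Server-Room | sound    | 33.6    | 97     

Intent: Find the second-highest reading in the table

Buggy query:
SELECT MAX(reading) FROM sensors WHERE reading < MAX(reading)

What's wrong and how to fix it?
Bug: The inner MAX is an aggregate inside WHERE, which is not allowed

Fix: Put the inner MAX in a scalar subquery

Corrected query:
SELECT MAX(reading) FROM sensors WHERE reading < (SELECT MAX(reading) FROM sensors)

Result:
MAX(reading)
------------
57.6        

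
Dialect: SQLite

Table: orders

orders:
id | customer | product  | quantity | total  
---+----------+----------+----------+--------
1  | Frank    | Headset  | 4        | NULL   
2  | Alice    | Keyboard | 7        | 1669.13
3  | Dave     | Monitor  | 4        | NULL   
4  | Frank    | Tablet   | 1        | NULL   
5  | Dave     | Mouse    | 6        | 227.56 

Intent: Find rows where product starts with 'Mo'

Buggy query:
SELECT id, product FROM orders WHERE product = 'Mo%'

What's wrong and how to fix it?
Bug: '=' compares the literal string including the % character; pattern matching needs LIKE

Fix: Use LIKE for wildcard pattern matching

Corrected query:
SELECT id, product FROM orders WHERE product LIKE 'Mo%'

Result:
id | product
---+--------
3  | Monitor
5  | Mouse  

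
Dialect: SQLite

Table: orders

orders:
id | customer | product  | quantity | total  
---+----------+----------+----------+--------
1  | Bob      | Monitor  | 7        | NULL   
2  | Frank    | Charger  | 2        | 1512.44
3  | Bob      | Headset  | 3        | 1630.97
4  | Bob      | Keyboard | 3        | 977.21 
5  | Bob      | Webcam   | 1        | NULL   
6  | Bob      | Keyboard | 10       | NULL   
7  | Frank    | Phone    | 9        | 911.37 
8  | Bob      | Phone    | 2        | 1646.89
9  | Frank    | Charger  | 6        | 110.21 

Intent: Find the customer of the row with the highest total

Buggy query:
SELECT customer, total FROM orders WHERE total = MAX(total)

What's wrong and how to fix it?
Bug: MAX(total) is an aggregate and cannot be used directly in WHERE

Fix: Wrap MAX in a scalar subquery so WHERE compares against a single value

Corrected query:
SELECT customer, total FROM orders WHERE total = (SELECT MAX(total) FROM orders)

Result:
customer | total  
---------+--------
Bob      | 1646.89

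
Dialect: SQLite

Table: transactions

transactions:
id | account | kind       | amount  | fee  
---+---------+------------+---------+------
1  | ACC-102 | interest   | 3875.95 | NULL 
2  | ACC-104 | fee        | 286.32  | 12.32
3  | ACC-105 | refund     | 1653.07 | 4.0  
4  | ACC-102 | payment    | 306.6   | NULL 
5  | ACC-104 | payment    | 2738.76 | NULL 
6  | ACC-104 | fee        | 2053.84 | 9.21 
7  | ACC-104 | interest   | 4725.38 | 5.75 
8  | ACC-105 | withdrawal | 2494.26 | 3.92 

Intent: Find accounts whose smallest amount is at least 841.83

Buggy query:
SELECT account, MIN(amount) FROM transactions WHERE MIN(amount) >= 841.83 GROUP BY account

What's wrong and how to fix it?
Bug: Aggregates like MIN are computed per group after WHERE runs

Fix: Use HAVING for the per-group MIN condition

Corrected query:
SELECT account, MIN(amount) FROM transactions GROUP BY account HAVING MIN(amount) >= 841.83

Result:
account | MIN(amount)
--------+------------
ACC-105 | 1653.07    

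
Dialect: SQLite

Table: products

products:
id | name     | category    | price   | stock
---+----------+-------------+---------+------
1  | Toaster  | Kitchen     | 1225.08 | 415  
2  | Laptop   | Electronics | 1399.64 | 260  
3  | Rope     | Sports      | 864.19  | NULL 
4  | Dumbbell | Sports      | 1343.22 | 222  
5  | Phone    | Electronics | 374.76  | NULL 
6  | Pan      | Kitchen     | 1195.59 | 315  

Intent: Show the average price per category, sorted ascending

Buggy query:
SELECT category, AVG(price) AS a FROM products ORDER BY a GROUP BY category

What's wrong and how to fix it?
Bug: GROUP BY must precede ORDER BY

Fix: Move ORDER BY to the end, after GROUP BY

Corrected query:
SELECT category, AVG(price) AS a FROM products GROUP BY category ORDER BY a

Result:
category    | a       
------------+---------
Electronics | 887.2   
Sports      | 1103.705
Kitchen     | 1210.335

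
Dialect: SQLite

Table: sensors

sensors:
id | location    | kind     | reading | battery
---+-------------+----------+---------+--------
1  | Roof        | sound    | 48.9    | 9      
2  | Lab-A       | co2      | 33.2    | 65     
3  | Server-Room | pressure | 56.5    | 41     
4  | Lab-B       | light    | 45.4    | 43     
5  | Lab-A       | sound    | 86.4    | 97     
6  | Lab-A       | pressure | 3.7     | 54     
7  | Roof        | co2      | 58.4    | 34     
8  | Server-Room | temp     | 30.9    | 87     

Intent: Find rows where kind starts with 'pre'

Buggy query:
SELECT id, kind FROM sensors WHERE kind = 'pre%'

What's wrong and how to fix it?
Bug: Wildcards only work with LIKE; '=' treats '%' as a literal character

Fix: Replace '=' with LIKE so 'pre%' is treated as a pattern

Corrected query:
SELECT id, kind FROM sensors WHERE kind LIKE 'pre%'

Result:
id | kind    
---+---------
3  | pressure
6  | pressure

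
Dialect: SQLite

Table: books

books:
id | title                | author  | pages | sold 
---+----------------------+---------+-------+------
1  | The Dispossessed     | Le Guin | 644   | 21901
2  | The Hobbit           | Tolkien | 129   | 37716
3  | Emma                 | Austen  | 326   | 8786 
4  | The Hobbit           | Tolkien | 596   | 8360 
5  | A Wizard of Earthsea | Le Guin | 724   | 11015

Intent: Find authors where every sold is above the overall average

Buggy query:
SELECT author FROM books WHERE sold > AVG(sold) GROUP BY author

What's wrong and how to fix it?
Bug: AVG() is an aggregate; it can't sit directly in WHERE

Fix: Compute the overall average in a scalar subquery and compare each group's MIN against it in HAVING

Corrected query:
SELECT author FROM books GROUP BY author HAVING MIN(sold) > (SELECT AVG(sold) FROM books)

Result:
(no rows)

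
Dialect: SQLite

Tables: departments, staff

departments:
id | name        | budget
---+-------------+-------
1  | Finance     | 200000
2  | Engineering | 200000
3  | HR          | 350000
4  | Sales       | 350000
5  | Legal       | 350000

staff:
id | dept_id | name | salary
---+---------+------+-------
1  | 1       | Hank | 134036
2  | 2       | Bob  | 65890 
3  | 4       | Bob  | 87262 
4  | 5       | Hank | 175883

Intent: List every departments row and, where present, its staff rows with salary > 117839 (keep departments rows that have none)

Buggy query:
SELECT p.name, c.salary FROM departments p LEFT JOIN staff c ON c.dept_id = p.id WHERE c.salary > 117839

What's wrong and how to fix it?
Bug: A WHERE condition on the right-hand table after LEFT JOIN drops unmatched parents

Fix: Move the right-table condition into the ON clause so unmatched parents are kept

Corrected query:
SELECT p.name, c.salary FROM departments p LEFT JOIN staff c ON c.dept_id = p.id AND c.salary > 117839

Result:
name        | salary
------------+-------
Finance     | 134036
Engineering | NULL  
HR          | NULL  
Sales       | NULL  
Legal       | 175883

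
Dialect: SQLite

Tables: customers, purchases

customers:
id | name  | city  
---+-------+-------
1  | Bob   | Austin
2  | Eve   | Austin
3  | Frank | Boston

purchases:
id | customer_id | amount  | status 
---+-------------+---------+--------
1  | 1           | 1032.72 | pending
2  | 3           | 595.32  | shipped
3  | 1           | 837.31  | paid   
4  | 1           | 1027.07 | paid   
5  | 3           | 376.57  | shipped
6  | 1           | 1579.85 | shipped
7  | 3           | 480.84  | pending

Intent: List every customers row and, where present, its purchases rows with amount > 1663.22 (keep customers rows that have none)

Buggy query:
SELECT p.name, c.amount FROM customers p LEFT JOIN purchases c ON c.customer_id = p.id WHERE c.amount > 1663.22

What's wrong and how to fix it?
Bug: A WHERE condition on the right-hand table after LEFT JOIN drops unmatched parents

Fix: Put 'c.amount > 1663.22' in the JOIN's ON clause instead of WHERE

Corrected query:
SELECT p.name, c.amount FROM customers p LEFT JOIN purchases c ON c.customer_id = p.id AND c.amount > 1663.22

Result:
name  | amount
------+-------
Bob   | NULL  
Eve   | NULL  
Frank | NULL  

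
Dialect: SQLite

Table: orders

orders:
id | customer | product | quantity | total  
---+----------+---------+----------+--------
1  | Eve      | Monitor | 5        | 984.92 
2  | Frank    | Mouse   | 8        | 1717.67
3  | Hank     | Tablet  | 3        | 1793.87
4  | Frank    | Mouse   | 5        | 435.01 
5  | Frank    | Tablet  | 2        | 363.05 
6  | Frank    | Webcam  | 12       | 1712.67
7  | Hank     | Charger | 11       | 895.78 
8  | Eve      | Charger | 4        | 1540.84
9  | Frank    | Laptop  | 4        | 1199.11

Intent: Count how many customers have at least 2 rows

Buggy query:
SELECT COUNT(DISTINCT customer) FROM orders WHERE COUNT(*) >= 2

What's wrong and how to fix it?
Bug: COUNT(*) cannot appear in WHERE; the per-group count doesn't exist yet

Fix: Group first with HAVING COUNT(*) >= 2, then COUNT the resulting groups

Corrected query:
SELECT COUNT(*) FROM (SELECT customer FROM orders GROUP BY customer HAVING COUNT(*) >= 2)

Result:
COUNT(*)
--------
3       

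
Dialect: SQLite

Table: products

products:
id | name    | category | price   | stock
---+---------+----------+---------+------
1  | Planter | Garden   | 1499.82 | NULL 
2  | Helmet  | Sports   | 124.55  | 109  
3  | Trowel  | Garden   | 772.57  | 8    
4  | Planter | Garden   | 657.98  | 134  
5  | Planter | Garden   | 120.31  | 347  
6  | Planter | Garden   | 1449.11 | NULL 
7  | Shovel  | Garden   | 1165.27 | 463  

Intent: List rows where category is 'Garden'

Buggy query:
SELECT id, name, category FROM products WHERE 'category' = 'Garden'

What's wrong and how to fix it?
Bug: Single quotes denote string literals in SQL; the column name is being compared as a constant string

Fix: Reference the column as category without single quotes

Corrected query:
SELECT id, name, category FROM products WHERE category = 'Garden'

Result:
id | name    | category
---+---------+---------
1  | Planter | Garden  
3  | Trowel  | Garden  
4  | Planter | Garden  
5  | Planter | Garden  
6  | Planter | Garden  
7  | Shovel  | Garden  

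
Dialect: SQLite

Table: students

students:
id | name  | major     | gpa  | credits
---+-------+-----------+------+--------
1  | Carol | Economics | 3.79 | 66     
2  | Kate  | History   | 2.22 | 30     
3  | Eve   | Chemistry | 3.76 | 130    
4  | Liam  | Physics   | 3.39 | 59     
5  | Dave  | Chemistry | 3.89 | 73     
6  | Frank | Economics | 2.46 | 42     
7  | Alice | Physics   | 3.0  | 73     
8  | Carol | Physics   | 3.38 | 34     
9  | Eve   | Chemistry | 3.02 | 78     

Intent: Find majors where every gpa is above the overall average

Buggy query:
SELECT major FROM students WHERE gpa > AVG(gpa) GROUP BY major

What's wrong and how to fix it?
Bug: WHERE evaluates per row before aggregation, so AVG() is unavailable

Fix: Use a subquery for AVG and a HAVING MIN(...) filter so the condition holds for every row in the group

Corrected query:
SELECT major FROM students GROUP BY major HAVING MIN(gpa) > (SELECT AVG(gpa) FROM students)

Result:
(no rows)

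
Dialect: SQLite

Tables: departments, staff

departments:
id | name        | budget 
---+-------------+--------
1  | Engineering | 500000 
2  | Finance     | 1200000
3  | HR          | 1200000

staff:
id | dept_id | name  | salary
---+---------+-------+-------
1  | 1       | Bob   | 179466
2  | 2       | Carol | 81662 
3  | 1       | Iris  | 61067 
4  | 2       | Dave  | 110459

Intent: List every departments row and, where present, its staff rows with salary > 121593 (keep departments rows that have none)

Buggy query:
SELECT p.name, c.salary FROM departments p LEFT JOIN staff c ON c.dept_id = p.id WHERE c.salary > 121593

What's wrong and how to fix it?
Bug: Filtering c.salary in WHERE discards the NULL rows produced by LEFT JOIN, turning it into an inner join

Fix: Move the right-table condition into the ON clause so unmatched parents are kept

Corrected query:
SELECT p.name, c.salary FROM departments p LEFT JOIN staff c ON c.dept_id = p.id AND c.salary > 121593

Result:
name        | salary
------------+-------
Engineering | 179466
Finance     | NULL  
HR          | NULL  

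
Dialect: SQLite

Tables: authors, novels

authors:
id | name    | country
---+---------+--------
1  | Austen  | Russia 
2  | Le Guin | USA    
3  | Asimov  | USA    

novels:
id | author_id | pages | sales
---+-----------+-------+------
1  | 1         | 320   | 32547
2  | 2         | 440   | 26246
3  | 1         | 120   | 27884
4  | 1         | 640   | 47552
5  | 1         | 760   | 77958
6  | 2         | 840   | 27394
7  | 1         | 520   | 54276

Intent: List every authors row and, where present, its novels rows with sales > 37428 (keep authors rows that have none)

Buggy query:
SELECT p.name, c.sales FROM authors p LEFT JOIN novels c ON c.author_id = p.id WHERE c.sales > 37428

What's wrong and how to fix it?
Bug: Filtering c.sales in WHERE discards the NULL rows produced by LEFT JOIN, turning it into an inner join

Fix: Move the right-table condition into the ON clause so unmatched parents are kept

Corrected query:
SELECT p.name, c.sales FROM authors p LEFT JOIN novels c ON c.author_id = p.id AND c.sales > 37428

Result:
name    | sales
--------+------
Austen  | 47552
Austen  | 54276
Austen  | 77958
Le Guin | NULL 
Asimov  | NULL 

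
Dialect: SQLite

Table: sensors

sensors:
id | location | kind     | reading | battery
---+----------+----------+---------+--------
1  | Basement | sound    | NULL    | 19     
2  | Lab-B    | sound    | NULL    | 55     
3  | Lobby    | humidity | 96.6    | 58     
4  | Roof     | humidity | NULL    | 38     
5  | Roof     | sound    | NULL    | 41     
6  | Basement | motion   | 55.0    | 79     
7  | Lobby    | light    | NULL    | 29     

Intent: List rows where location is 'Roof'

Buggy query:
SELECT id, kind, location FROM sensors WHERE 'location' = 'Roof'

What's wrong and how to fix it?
Bug: 'location' in single quotes is a string literal, not the column; the comparison is literal-vs-literal and never true

Fix: Remove the quotes around the column name (or use double quotes for an identifier)

Corrected query:
SELECT id, kind, location FROM sensors WHERE location = 'Roof'

Result:
id | kind     | location
---+----------+---------
4  | humidity | Roof    
5  | sound    | Roof    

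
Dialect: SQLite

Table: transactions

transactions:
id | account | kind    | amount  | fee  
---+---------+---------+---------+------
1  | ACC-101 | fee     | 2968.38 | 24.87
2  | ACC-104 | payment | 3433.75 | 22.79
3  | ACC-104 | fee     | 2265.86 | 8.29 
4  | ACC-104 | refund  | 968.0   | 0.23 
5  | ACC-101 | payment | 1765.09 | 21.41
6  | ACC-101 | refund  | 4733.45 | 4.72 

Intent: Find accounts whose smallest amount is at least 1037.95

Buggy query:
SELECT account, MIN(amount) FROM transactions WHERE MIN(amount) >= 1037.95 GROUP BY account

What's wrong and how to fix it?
Bug: MIN() in WHERE is a misuse of aggregate

Fix: Use HAVING for the per-group MIN condition

Corrected query:
SELECT account, MIN(amount) FROM transactions GROUP BY account HAVING MIN(amount) >= 1037.95

Result:
account | MIN(amount)
--------+------------
ACC-101 | 1765.09    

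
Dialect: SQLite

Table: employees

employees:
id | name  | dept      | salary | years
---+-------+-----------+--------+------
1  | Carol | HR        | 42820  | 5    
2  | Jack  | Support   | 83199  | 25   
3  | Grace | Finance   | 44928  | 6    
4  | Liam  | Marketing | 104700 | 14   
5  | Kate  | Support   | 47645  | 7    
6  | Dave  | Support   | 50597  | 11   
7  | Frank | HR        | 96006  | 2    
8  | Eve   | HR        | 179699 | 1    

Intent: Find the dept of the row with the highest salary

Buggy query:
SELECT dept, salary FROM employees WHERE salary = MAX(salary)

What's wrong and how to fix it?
Bug: MAX(salary) is an aggregate and cannot be used directly in WHERE

Fix: Use a subquery: WHERE salary = (SELECT MAX(salary) FROM employees)

Corrected query:
SELECT dept, salary FROM employees WHERE salary = (SELECT MAX(salary) FROM employees)

Result:
dept | salary
-----+-------
HR   | 179699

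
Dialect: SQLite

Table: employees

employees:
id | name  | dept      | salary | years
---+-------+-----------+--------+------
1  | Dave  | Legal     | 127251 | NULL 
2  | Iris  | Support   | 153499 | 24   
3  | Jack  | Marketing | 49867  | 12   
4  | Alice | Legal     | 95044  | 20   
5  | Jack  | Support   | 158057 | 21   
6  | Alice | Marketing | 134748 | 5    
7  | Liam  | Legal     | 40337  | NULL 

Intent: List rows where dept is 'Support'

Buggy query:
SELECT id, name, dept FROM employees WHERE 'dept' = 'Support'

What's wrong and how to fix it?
Bug: Single quotes denote string literals in SQL; the column name is being compared as a constant string

Fix: Remove the quotes around the column name (or use double quotes for an identifier)

Corrected query:
SELECT id, name, dept FROM employees WHERE dept = 'Support'

Result:
id | name | dept   
---+------+--------
2  | Iris | Support
5  | Jack | Support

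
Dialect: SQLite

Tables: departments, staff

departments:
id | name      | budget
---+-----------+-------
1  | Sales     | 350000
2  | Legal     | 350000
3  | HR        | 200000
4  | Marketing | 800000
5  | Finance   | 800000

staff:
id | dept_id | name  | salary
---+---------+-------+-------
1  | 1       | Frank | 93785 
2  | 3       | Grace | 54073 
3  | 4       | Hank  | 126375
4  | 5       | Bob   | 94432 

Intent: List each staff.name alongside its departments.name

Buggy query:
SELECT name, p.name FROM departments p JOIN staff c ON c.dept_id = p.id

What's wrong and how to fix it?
Bug: 'name' exists in both joined tables, so the database can't tell which one is meant

Fix: Prefix ambiguous columns with the table alias

Corrected query:
SELECT c.name, p.name FROM departments p JOIN staff c ON c.dept_id = p.id

Result:
name  | name     
------+----------
Frank | Sales    
Grace | HR       
Hank  | Marketing
Bob   | Finance  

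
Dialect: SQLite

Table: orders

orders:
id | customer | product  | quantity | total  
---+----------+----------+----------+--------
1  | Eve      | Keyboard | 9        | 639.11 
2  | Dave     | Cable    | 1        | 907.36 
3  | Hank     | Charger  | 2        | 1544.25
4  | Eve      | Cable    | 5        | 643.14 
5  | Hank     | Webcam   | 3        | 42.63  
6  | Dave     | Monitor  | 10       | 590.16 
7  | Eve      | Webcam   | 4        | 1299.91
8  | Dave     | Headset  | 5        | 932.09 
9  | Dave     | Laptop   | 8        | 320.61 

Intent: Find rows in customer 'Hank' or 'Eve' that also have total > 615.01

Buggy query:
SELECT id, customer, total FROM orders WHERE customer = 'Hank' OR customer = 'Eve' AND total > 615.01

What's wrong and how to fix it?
Bug: AND binds tighter than OR, so this parses as customer = 'Hank' OR (customer = 'Eve' AND total > 615.01)

Fix: Group the OR with parentheses (or use IN), then AND the threshold

Corrected query:
SELECT id, customer, total FROM orders WHERE (customer = 'Hank' OR customer = 'Eve') AND total > 615.01

Result:
id | customer | total  
---+----------+--------
1  | Eve      | 639.11 
3  | Hank     | 1544.25
4  | Eve      | 643.14 
7  | Eve      | 1299.91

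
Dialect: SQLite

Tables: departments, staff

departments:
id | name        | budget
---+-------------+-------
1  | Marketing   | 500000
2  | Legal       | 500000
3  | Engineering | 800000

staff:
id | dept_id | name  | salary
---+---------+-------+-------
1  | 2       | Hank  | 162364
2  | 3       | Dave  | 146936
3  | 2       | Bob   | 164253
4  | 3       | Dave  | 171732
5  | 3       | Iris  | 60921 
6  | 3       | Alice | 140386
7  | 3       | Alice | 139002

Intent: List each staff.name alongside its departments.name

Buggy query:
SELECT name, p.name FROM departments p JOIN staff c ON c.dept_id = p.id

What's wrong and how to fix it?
Bug: 'name' exists in both joined tables, so the database can't tell which one is meant

Fix: Prefix ambiguous columns with the table alias

Corrected query:
SELECT c.name, p.name FROM departments p JOIN staff c ON c.dept_id = p.id

Result:
name  | name       
------+------------
Hank  | Legal      
Dave  | Engineering
Bob   | Legal      
Dave  | Engineering
Iris  | Engineering
Alice | Engineering
Alice | Engineering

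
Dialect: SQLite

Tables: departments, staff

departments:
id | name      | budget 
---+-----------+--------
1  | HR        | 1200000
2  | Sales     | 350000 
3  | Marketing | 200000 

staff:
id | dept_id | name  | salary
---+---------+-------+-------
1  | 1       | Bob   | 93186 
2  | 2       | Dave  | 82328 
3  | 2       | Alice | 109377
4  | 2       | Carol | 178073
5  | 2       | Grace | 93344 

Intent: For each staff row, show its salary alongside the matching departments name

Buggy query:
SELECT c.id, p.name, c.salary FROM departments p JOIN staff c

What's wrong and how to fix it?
Bug: Missing join condition: each staff row is matched to all departments rows instead of just its own

Fix: Specify the join condition linking the foreign key to the parent id

Corrected query:
SELECT c.id, p.name, c.salary FROM departments p JOIN staff c ON c.dept_id = p.id

Result:
id | name  | salary
---+-------+-------
1  | HR    | 93186 
2  | Sales | 82328 
3  | Sales | 109377
4  | Sales | 178073
5  | Sales | 93344 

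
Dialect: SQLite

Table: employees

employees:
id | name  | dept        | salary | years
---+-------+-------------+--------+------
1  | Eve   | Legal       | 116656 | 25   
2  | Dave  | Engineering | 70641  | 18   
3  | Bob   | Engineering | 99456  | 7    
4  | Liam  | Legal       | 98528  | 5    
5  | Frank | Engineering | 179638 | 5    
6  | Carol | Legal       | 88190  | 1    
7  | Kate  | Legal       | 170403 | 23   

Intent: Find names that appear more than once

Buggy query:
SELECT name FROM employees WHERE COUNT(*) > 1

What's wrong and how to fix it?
Bug: COUNT(*) is an aggregate and cannot be used in WHERE

Fix: GROUP BY name, then filter groups with HAVING COUNT(*) > 1

Corrected query:
SELECT name FROM employees GROUP BY name HAVING COUNT(*) > 1

Result:
(no rows)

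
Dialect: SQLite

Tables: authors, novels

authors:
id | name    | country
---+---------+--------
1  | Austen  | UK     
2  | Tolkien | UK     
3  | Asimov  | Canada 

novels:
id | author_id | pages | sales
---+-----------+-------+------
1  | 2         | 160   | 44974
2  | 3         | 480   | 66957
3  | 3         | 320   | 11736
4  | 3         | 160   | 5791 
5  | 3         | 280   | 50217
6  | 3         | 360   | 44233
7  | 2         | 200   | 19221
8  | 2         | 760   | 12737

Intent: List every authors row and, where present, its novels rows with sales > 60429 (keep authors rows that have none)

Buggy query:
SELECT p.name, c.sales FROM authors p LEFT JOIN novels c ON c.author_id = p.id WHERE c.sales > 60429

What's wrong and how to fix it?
Bug: Filtering c.sales in WHERE discards the NULL rows produced by LEFT JOIN, turning it into an inner join

Fix: Put 'c.sales > 60429' in the JOIN's ON clause instead of WHERE

Corrected query:
SELECT p.name, c.sales FROM authors p LEFT JOIN novels c ON c.author_id = p.id AND c.sales > 60429

Result:
name    | sales
--------+------
Austen  | NULL 
Tolkien | NULL 
Asimov  | 66957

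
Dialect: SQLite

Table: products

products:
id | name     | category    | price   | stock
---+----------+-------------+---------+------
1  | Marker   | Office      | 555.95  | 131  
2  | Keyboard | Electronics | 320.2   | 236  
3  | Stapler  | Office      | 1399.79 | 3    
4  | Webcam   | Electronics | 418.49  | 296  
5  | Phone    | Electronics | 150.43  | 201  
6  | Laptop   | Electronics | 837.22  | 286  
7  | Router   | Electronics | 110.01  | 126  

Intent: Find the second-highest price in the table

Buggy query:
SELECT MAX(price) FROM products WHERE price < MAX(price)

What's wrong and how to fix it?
Bug: The inner MAX is an aggregate inside WHERE, which is not allowed

Fix: Compute the overall MAX in a subquery, then take MAX of rows below it

Corrected query:
SELECT MAX(price) FROM products WHERE price < (SELECT MAX(price) FROM products)

Result:
MAX(price)
----------
837.22    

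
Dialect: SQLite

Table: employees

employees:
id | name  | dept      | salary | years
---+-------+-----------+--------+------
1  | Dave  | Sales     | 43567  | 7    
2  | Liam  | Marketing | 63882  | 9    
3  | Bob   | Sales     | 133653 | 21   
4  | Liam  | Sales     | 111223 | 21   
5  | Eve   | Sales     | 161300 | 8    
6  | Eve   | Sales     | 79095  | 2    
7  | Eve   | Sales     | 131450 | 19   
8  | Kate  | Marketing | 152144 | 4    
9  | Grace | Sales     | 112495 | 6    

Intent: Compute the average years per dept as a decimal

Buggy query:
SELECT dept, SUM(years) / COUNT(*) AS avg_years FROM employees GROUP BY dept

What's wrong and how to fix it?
Bug: Both operands are integers, so '/' performs integer division and truncates

Fix: Multiply by 1.0 (or CAST to REAL) to force floating-point division

Corrected query:
SELECT dept, SUM(years) * 1.0 / COUNT(*) AS avg_years FROM employees GROUP BY dept

Result:
dept      | avg_years
----------+----------
Marketing | 6.5      
Sales     | 12       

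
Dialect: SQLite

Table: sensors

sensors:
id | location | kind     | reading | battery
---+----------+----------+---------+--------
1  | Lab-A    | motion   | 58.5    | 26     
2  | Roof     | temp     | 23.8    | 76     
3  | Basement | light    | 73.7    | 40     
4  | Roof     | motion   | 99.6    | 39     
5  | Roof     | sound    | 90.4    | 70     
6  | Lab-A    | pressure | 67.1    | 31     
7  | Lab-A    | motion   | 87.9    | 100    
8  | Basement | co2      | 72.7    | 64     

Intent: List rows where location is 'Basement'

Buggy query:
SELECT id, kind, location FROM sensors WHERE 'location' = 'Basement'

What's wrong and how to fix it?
Bug: Single quotes denote string literals in SQL; the column name is being compared as a constant string

Fix: Remove the quotes around the column name (or use double quotes for an identifier)

Corrected query:
SELECT id, kind, location FROM sensors WHERE location = 'Basement'

Result:
id | kind  | location
---+-------+---------
3  | light | Basement
8  | co2   | Basement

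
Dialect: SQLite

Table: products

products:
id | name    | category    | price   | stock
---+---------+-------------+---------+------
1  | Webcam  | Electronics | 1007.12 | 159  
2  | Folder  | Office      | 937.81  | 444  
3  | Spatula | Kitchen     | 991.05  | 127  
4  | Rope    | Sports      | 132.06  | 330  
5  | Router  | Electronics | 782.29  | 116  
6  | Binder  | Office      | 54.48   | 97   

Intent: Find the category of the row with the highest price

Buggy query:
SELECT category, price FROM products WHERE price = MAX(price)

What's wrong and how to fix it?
Bug: MAX(price) is an aggregate and cannot be used directly in WHERE

Fix: Wrap MAX in a scalar subquery so WHERE compares against a single value

Corrected query:
SELECT category, price FROM products WHERE price = (SELECT MAX(price) FROM products)

Result:
category    | price  
------------+--------
Electronics | 1007.12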